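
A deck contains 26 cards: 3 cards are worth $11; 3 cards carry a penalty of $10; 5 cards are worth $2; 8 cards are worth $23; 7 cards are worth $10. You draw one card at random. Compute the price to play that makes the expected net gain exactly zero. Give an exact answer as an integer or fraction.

267/26 dollars

E[payout] = (3/26)·11 + (3/26)·(-10) + (5/26)·2 + (8/26)·23 + (7/26)·10 = 267/26
Fair fee = E[payout] = 267/26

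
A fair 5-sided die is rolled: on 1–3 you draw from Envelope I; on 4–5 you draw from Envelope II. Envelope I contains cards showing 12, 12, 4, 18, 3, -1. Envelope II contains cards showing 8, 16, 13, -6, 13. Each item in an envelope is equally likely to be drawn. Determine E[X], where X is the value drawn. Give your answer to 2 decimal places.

E[X | Envelope I] = (12 + 12 + 4 + 18 + 3 − 1)/6 = 8
E[X | Envelope II] = (8 + 16 + 13 − 6 + 13)/5 = 44/5
E[X] = (3/5)·8 + (2/5)·44/5 = 208/25 ≈ 8.32

8.32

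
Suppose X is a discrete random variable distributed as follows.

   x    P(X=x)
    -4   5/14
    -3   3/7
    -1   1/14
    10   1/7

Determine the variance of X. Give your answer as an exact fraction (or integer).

4329/196

E[X] = (5/14)·(-4) + (3/7)·(-3) + (1/14)·(-1) + (1/7)·10 = -19/14
E[X²] = (5/14)·16 + (3/7)·9 + (1/14)·1 + (1/7)·100 = 335/14
Var(X) = 335/14 − (-19/14)² = 4329/196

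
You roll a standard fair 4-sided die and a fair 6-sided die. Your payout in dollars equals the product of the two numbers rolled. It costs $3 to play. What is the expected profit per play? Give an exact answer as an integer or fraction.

Distribution of the product of the two numbers rolled: 1 w.p. 1/24, 2 w.p. 1/12, 3 w.p. 1/12, 4 w.p. 1/8, 5 w.p. 1/24, 6 w.p. 1/8, …
E[payout] = (1/24)·1 + (1/12)·2 + (1/12)·3 + (1/8)·4 + (1/24)·5 + (1/8)·6 + (1/12)·8 + (1/24)·9 + (1/24)·10 + (1/8)·12 + (1/24)·15 + (1/24)·16 + (1/24)·18 + (1/24)·20 + (1/24)·24 = 35/4
Expected profit = 35/4 − 3 = 23/4

23/4 dollars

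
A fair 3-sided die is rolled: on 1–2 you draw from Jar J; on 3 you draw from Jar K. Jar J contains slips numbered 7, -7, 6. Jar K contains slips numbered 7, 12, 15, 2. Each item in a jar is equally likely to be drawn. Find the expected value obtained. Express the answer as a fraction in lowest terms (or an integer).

13/3

E[X | Jar J] = (7 − 7 + 6)/3 = 2
E[X | Jar K] = (7 + 12 + 15 + 2)/4 = 9
E[X] = (2/3)·2 + (1/3)·9 = 13/3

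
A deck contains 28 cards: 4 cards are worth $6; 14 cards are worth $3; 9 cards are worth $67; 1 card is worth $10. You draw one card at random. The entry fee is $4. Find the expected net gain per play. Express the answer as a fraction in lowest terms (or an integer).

E[payout] = (4/28)·6 + (14/28)·3 + (9/28)·67 + (1/28)·10 = 97/4
Expected profit = 97/4 − 4 = 81/4

81/4 dollars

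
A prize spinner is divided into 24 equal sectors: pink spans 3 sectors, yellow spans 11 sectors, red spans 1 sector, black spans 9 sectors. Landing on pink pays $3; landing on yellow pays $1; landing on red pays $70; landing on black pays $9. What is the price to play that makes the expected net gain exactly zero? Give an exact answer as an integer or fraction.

E[payout] = (3/24)·3 + (11/24)·1 + (1/24)·70 + (9/24)·9 = 57/8
Fair fee = E[payout] = 57/8

57/8 dollars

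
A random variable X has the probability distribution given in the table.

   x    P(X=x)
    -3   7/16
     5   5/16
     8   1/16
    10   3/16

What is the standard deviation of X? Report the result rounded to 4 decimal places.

E[X] = 21/8, E[X²] = 69/2
Var(X) = E[X²] − (E[X])² = 69/2 − 441/64 = 1767/64
SD(X) = √(1767/64) ≈ 5.2545

5.2545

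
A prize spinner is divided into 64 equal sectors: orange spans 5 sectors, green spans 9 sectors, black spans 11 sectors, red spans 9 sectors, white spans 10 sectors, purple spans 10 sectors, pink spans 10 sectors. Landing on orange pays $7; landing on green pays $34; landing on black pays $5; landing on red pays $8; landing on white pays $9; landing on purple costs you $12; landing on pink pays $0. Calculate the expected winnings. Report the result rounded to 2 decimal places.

$6.84

E[payout] = (5/64)·7 + (9/64)·34 + (11/64)·5 + (9/64)·8 + (10/64)·9 + (10/64)·(-12) + (10/64)·0 = 219/32
≈ $6.84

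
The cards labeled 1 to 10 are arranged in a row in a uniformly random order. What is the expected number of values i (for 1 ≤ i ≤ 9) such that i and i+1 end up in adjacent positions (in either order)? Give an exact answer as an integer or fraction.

9/5

For each i ∈ {1,…,9}, let Xᵢ = 1 if i and i+1 are adjacent. P(Xᵢ=1) = 2·(10−1)!/10! = 2/10.
By linearity, E[ΣXᵢ] = (9)·(2/10) = 9/5.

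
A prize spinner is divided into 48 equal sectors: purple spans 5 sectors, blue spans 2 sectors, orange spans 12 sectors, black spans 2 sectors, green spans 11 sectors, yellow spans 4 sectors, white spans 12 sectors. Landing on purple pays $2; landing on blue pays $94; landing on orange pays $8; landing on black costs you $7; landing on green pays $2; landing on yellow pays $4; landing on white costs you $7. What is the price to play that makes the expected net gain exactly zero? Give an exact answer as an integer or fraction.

E[payout] = (5/48)·2 + (2/48)·94 + (12/48)·8 + (2/48)·(-7) + (11/48)·2 + (4/48)·4 + (12/48)·(-7) = 39/8
Fair fee = E[payout] = 39/8

39/8 dollars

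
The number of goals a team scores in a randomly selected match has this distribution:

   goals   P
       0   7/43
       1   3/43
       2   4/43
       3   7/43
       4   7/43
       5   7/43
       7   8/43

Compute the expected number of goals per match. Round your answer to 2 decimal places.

E[X] = (7/43)·0 + (3/43)·1 + (4/43)·2 + (7/43)·3 + (7/43)·4 + (7/43)·5 + (8/43)·7
     = 151/43 ≈ 3.51

3.51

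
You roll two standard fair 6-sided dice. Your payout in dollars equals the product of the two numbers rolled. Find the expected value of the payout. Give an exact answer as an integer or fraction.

Distribution of the product of the two numbers rolled: 1 w.p. 1/36, 2 w.p. 1/18, 3 w.p. 1/18, 4 w.p. 1/12, 5 w.p. 1/18, 6 w.p. 1/9, …
E[payout] = (1/36)·1 + (1/18)·2 + (1/18)·3 + (1/12)·4 + (1/18)·5 + (1/9)·6 + (1/18)·8 + (1/36)·9 + (1/18)·10 + (1/9)·12 + (1/18)·15 + (1/36)·16 + (1/18)·18 + (1/18)·20 + (1/18)·24 + (1/36)·25 + (1/18)·30 + (1/36)·36 = 49/4

49/4 dollars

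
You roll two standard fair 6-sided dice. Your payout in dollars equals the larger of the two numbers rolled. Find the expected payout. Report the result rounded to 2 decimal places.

$4.47

Distribution of the larger of the two numbers rolled: 1 w.p. 1/36, 2 w.p. 1/12, 3 w.p. 5/36, 4 w.p. 7/36, 5 w.p. 1/4, 6 w.p. 11/36
E[payout] = (1/36)·1 + (1/12)·2 + (5/36)·3 + (7/36)·4 + (1/4)·5 + (11/36)·6 = 161/36
≈ $4.47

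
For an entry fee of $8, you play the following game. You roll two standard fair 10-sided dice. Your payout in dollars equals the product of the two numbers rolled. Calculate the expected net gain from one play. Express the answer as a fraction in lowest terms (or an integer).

89/4 dollars

Distribution of the product of the two numbers rolled: 1 w.p. 1/100, 2 w.p. 1/50, 3 w.p. 1/50, 4 w.p. 3/100, 5 w.p. 1/50, 6 w.p. 1/25, …
E[payout] = (1/100)·1 + (1/50)·2 + (1/50)·3 + (3/100)·4 + (1/50)·5 + (1/25)·6 + (1/50)·7 + (1/25)·8 + (3/100)·9 + (1/25)·10 + (1/25)·12 + (1/50)·14 + (1/50)·15 + (3/100)·16 + (1/25)·18 + (1/25)·20 + (1/50)·21 + (1/25)·24 + (1/100)·25 + (1/50)·27 + (1/50)·28 + (1/25)·30 + (1/50)·32 + (1/50)·35 + (3/100)·36 + (1/25)·40 + (1/50)·42 + (1/50)·45 + (1/50)·48 + (1/100)·49 + (1/50)·50 + (1/50)·54 + (1/50)·56 + (1/50)·60 + (1/50)·63 + (1/100)·64 + (1/50)·70 + (1/50)·72 + (1/50)·80 + (1/100)·81 + (1/50)·90 + (1/100)·100 = 121/4
Expected profit = 121/4 − 8 = 89/4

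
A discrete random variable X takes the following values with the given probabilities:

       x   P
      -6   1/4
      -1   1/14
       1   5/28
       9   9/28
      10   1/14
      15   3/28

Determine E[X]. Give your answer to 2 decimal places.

3.82

E[X] = (1/4)·(-6) + (1/14)·(-1) + (5/28)·1 + (9/28)·9 + (1/14)·10 + (3/28)·15
     = 107/28 ≈ 3.82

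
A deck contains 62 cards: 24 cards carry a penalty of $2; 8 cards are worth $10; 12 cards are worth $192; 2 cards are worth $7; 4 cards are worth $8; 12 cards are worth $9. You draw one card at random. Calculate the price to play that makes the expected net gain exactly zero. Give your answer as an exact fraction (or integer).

1245/31 dollars

E[payout] = (24/62)·(-2) + (8/62)·10 + (12/62)·192 + (2/62)·7 + (4/62)·8 + (12/62)·9 = 1245/31
Fair fee = E[payout] = 1245/31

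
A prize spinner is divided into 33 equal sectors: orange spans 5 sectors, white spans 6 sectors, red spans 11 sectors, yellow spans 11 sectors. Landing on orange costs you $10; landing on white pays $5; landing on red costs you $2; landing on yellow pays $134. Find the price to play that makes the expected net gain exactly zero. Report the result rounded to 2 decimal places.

E[payout] = (5/33)·(-10) + (6/33)·5 + (11/33)·(-2) + (11/33)·134 = 1432/33
Fair fee = E[payout] = 1432/33 ≈ $43.39

$43.39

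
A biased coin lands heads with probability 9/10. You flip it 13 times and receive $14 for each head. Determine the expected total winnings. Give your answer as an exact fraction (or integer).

819/5 dollars

E[#heads] = 13·9/10 = 117/10 (linearity over flips).
E[winnings] = 14·117/10 = 819/5.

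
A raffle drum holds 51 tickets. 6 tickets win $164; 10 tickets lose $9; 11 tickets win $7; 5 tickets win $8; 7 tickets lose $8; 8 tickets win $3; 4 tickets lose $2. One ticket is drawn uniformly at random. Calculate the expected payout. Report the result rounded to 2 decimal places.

E[payout] = (6/51)·164 + (10/51)·(-9) + (11/51)·7 + (5/51)·8 + (7/51)·(-8) + (8/51)·3 + (4/51)·(-2) = 971/51
≈ $19.04

$19.04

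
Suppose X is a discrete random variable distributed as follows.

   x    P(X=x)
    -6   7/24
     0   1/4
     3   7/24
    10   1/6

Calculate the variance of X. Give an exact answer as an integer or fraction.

16799/576

E[X] = (7/24)·(-6) + (1/4)·0 + (7/24)·3 + (1/6)·10 = 19/24
E[X²] = (7/24)·36 + (1/4)·0 + (7/24)·9 + (1/6)·100 = 715/24
Var(X) = 715/24 − (19/24)² = 16799/576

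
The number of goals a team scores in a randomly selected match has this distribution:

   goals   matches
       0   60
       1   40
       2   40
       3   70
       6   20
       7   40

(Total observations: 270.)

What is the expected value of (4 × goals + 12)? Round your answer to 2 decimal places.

22.81

Total = 270, so P(goals=0) = 60/270, etc.
E[4x+12] = (2/9)·12 + (4/27)·16 + (4/27)·20 + (7/27)·24 + (2/27)·36 + (4/27)·40
     = 616/27 ≈ 22.81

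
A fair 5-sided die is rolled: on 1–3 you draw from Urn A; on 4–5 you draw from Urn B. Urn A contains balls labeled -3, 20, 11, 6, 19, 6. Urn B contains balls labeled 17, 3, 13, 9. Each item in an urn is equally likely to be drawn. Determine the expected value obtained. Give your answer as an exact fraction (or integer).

E[X | Urn A] = (-3 + 20 + 11 + 6 + 19 + 6)/6 = 59/6
E[X | Urn B] = (17 + 3 + 13 + 9)/4 = 21/2
E[X] = (3/5)·59/6 + (2/5)·21/2 = 101/10

101/10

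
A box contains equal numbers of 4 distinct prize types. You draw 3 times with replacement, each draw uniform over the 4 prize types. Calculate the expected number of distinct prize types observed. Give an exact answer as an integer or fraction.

Let Xⱼ=1 if type j appears at least once. P(Xⱼ=1) = 1 − ((4−1)/4)^3 = 37/64.
E[#distinct] = 4·37/64 = 37/16.

37/16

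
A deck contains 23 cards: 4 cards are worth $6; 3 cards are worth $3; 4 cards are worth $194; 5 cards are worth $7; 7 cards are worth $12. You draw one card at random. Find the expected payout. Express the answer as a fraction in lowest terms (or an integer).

E[payout] = (4/23)·6 + (3/23)·3 + (4/23)·194 + (5/23)·7 + (7/23)·12 = 928/23

928/23 dollars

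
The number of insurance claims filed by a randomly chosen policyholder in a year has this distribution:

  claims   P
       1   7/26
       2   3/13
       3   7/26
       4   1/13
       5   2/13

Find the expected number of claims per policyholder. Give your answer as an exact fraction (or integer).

34/13

E[X] = (7/26)·1 + (3/13)·2 + (7/26)·3 + (1/13)·4 + (2/13)·5
     = 34/13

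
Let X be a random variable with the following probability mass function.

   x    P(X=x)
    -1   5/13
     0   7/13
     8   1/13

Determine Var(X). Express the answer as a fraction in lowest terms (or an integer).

888/169

E[X] = (5/13)·(-1) + (7/13)·0 + (1/13)·8 = 3/13
E[X²] = (5/13)·1 + (7/13)·0 + (1/13)·64 = 69/13
Var(X) = 69/13 − (3/13)² = 888/169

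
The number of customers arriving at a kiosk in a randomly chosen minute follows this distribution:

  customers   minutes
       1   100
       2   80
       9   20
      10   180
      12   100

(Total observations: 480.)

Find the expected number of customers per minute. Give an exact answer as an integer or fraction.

Total = 480, so P(customers=1) = 100/480, etc.
E[X] = (5/24)·1 + (1/6)·2 + (1/24)·9 + (3/8)·10 + (5/24)·12
     = 43/6

43/6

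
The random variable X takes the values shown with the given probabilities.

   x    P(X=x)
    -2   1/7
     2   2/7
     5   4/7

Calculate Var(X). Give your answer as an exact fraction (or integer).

300/49

E[X] = (1/7)·(-2) + (2/7)·2 + (4/7)·5 = 22/7
E[X²] = (1/7)·4 + (2/7)·4 + (4/7)·25 = 16
Var(X) = 16 − (22/7)² = 300/49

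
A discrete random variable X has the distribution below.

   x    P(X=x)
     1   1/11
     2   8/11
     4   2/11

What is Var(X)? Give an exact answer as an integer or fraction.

90/121

E[X] = (1/11)·1 + (8/11)·2 + (2/11)·4 = 25/11
E[X²] = (1/11)·1 + (8/11)·4 + (2/11)·16 = 65/11
Var(X) = 65/11 − (25/11)² = 90/121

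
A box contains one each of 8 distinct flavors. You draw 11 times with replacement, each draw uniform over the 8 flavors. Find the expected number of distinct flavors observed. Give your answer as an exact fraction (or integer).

Let Xⱼ=1 if type j appears at least once. P(Xⱼ=1) = 1 − ((8−1)/8)^11 = 6612607849/8589934592.
E[#distinct] = 8·6612607849/8589934592 = 6612607849/1073741824.

6612607849/1073741824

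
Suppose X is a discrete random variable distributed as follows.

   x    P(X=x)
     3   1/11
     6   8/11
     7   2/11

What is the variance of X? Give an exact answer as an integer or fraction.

E[X] = (1/11)·3 + (8/11)·6 + (2/11)·7 = 65/11
E[X²] = (1/11)·9 + (8/11)·36 + (2/11)·49 = 395/11
Var(X) = 395/11 − (65/11)² = 120/121

120/121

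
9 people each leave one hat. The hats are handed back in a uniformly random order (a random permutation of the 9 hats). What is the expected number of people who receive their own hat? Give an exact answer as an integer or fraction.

1

Let Xᵢ = 1 if person i gets their own hat. For each i, P(Xᵢ=1) = 1/9.
By linearity of expectation, E[X₁+…+X_9] = 9·(1/9) = 1.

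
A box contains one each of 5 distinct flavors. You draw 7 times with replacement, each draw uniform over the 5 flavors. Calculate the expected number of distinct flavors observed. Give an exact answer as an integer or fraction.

61741/15625

Let Xⱼ=1 if type j appears at least once. P(Xⱼ=1) = 1 − ((5−1)/5)^7 = 61741/78125.
E[#distinct] = 5·61741/78125 = 61741/15625.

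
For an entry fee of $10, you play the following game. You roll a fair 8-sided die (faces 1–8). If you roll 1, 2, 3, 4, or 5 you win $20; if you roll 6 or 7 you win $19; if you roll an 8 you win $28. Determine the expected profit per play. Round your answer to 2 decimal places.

E[payout] = (1/4)·19 + (5/8)·20 + (1/8)·28 = 83/4
Expected profit = 83/4 − 10 = 43/4 ≈ $10.75

$10.75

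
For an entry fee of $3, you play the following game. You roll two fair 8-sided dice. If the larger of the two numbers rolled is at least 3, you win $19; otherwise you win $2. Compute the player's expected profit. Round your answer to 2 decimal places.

E[payout] = (1/16)·2 + (15/16)·19 = 287/16
Expected profit = 287/16 − 3 = 239/16 ≈ $14.94

$14.94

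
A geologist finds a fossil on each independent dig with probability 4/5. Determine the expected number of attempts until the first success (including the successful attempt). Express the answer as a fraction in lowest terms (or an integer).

5/4

For a geometric distribution, E[trials] = 1/p = 1/(4/5) = 5/4.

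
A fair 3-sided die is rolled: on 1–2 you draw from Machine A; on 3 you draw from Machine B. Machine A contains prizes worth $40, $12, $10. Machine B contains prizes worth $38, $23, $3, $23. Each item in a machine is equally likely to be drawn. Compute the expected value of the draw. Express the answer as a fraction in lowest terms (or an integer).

E[X | Machine A] = (40 + 12 + 10)/3 = 62/3
E[X | Machine B] = (38 + 23 + 3 + 23)/4 = 87/4
E[X] = (2/3)·62/3 + (1/3)·87/4 = 757/36

757/36 dollars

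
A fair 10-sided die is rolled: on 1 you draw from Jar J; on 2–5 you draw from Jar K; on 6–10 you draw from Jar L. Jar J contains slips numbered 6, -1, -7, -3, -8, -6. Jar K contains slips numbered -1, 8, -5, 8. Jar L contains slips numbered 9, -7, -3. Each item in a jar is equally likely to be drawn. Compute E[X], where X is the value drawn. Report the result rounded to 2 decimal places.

E[X | Jar J] = (6 − 1 − 7 − 3 − 8 − 6)/6 = -19/6
E[X | Jar K] = (-1 + 8 − 5 + 8)/4 = 5/2
E[X | Jar L] = (9 − 7 − 3)/3 = -1/3
E[X] = (1/10)·(-19/6) + (2/5)·5/2 + (1/2)·(-1/3) = 31/60 ≈ 0.52

0.52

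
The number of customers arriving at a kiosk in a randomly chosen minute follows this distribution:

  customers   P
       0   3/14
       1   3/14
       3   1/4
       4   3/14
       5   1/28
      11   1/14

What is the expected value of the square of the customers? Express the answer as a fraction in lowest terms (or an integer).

E[X²] = (3/14)·0 + (3/14)·1 + (1/4)·9 + (3/14)·16 + (1/28)·25 + (1/14)·121
     = 108/7

108/7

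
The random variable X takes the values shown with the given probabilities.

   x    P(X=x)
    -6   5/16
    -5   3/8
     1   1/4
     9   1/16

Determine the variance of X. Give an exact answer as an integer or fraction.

4431/256

E[X] = (5/16)·(-6) + (3/8)·(-5) + (1/4)·1 + (1/16)·9 = -47/16
E[X²] = (5/16)·36 + (3/8)·25 + (1/4)·1 + (1/16)·81 = 415/16
Var(X) = 415/16 − (-47/16)² = 4431/256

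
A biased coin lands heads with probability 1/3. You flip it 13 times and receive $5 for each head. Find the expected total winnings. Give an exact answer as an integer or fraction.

65/3 dollars

E[#heads] = 13·1/3 = 13/3 (linearity over flips).
E[winnings] = 5·13/3 = 65/3.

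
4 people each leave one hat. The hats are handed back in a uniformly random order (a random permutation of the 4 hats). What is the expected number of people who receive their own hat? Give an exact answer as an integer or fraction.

1

Let Xᵢ = 1 if person i gets their own hat. For each i, P(Xᵢ=1) = 1/4.
By linearity of expectation, E[X₁+…+X_4] = 4·(1/4) = 1.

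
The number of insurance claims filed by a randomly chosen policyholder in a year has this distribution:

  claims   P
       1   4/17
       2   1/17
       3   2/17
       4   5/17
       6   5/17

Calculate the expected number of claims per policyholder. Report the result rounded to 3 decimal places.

3.647

E[X] = (4/17)·1 + (1/17)·2 + (2/17)·3 + (5/17)·4 + (5/17)·6
     = 62/17 ≈ 3.647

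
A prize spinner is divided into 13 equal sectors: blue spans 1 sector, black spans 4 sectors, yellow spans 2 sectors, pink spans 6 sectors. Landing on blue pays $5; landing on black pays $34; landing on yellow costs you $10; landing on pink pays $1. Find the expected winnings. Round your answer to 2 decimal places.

E[payout] = (1/13)·5 + (4/13)·34 + (2/13)·(-10) + (6/13)·1 = 127/13
≈ $9.77

$9.77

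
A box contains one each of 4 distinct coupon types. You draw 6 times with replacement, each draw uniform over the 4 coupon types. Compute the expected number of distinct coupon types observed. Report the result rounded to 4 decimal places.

3.2881

Let Xⱼ=1 if type j appears at least once. P(Xⱼ=1) = 1 − ((4−1)/4)^6 = 3367/4096.
E[#distinct] = 4·3367/4096 = 3367/1024.
≈ 3.2881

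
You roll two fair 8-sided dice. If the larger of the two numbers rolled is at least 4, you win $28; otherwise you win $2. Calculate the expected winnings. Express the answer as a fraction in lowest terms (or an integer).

E[payout] = (9/64)·2 + (55/64)·28 = 779/32

779/32 dollars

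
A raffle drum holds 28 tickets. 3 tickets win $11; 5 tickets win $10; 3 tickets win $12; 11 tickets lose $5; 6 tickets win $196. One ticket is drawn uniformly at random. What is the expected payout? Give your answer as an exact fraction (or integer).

E[payout] = (3/28)·11 + (5/28)·10 + (3/28)·12 + (11/28)·(-5) + (6/28)·196 = 310/7

310/7 dollars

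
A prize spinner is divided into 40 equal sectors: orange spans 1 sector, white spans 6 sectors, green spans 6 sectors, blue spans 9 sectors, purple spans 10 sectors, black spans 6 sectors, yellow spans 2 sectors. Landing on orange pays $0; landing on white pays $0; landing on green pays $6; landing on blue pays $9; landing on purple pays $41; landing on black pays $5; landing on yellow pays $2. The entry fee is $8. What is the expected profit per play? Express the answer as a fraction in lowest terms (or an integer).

E[payout] = (1/40)·0 + (6/40)·0 + (6/40)·6 + (9/40)·9 + (10/40)·41 + (6/40)·5 + (2/40)·2 = 561/40
Expected profit = 561/40 − 8 = 241/40

241/40 dollars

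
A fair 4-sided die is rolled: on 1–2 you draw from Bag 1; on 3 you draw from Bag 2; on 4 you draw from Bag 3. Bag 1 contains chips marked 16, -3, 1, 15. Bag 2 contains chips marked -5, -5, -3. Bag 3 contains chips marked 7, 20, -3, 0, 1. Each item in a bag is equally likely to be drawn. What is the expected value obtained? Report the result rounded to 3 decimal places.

3.792

E[X | Bag 1] = (16 − 3 + 1 + 15)/4 = 29/4
E[X | Bag 2] = (-5 − 5 − 3)/3 = -13/3
E[X | Bag 3] = (7 + 20 − 3 + 0 + 1)/5 = 5
E[X] = (1/2)·29/4 + (1/4)·(-13/3) + (1/4)·5 = 91/24 ≈ 3.792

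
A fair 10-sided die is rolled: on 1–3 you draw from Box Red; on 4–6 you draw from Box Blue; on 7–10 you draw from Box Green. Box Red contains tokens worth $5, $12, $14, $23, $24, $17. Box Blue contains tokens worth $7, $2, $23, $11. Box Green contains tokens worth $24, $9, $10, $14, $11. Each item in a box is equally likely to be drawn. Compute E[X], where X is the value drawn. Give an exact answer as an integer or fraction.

E[X | Box Red] = (5 + 12 + 14 + 23 + 24 + 17)/6 = 95/6
E[X | Box Blue] = (7 + 2 + 23 + 11)/4 = 43/4
E[X | Box Green] = (24 + 9 + 10 + 14 + 11)/5 = 68/5
E[X] = (3/10)·95/6 + (3/10)·43/4 + (2/5)·68/5 = 2683/200

2683/200 dollars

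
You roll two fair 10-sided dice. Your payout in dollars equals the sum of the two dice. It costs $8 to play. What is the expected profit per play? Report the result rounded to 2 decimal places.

Distribution of the sum of the two dice: 2 w.p. 1/100, 3 w.p. 1/50, 4 w.p. 3/100, 5 w.p. 1/25, 6 w.p. 1/20, 7 w.p. 3/50, …
E[payout] = (1/100)·2 + (1/50)·3 + (3/100)·4 + (1/25)·5 + (1/20)·6 + (3/50)·7 + (7/100)·8 + (2/25)·9 + (9/100)·10 + (1/10)·11 + (9/100)·12 + (2/25)·13 + (7/100)·14 + (3/50)·15 + (1/20)·16 + (1/25)·17 + (3/100)·18 + (1/50)·19 + (1/100)·20 = 11
Expected profit = 11 − 8 = 3 ≈ $3.00

$3.00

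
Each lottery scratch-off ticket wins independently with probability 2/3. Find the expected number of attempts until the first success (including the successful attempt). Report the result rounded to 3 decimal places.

For a geometric distribution, E[trials] = 1/p = 1/(2/3) = 3/2.
≈ 1.500

1.500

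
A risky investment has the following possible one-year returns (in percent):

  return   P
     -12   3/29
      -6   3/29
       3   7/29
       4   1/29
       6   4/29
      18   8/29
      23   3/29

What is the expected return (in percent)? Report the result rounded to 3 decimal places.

E[X] = (3/29)·(-12) + (3/29)·(-6) + (7/29)·3 + (1/29)·4 + (4/29)·6 + (8/29)·18 + (3/29)·23
     = 208/29 ≈ 7.172

7.172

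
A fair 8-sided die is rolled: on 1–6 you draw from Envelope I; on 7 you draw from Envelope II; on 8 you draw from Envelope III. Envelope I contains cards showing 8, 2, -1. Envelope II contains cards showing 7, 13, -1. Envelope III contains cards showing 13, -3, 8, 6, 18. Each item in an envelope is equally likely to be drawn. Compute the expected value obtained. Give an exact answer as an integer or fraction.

E[X | Envelope I] = (8 + 2 − 1)/3 = 3
E[X | Envelope II] = (7 + 13 − 1)/3 = 19/3
E[X | Envelope III] = (13 − 3 + 8 + 6 + 18)/5 = 42/5
E[X] = (3/4)·3 + (1/8)·19/3 + (1/8)·42/5 = 491/120

491/120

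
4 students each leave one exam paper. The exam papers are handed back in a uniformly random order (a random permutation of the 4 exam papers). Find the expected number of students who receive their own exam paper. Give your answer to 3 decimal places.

1.000

Let Xᵢ = 1 if person i gets their own exam paper. For each i, P(Xᵢ=1) = 1/4.
By linearity of expectation, E[X₁+…+X_4] = 4·(1/4) = 1.
≈ 1.000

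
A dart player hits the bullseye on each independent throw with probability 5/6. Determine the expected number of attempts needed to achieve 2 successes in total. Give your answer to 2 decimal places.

2.40

By linearity (sum of 2 independent geometric waits), E[trials] = 2/p = 2/(5/6) = 12/5.
≈ 2.40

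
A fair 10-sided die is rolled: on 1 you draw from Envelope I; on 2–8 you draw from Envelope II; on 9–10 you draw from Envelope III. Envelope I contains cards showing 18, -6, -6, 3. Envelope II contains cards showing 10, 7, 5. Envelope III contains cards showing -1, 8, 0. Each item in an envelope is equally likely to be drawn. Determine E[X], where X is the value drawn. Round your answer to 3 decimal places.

5.825

E[X | Envelope I] = (18 − 6 − 6 + 3)/4 = 9/4
E[X | Envelope II] = (10 + 7 + 5)/3 = 22/3
E[X | Envelope III] = (-1 + 8 + 0)/3 = 7/3
E[X] = (1/10)·9/4 + (7/10)·22/3 + (1/5)·7/3 = 233/40 ≈ 5.825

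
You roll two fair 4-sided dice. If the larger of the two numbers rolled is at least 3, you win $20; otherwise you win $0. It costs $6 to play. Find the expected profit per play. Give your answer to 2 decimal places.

$9.00

E[payout] = (1/4)·0 + (3/4)·20 = 15
Expected profit = 15 − 6 = 9 ≈ $9.00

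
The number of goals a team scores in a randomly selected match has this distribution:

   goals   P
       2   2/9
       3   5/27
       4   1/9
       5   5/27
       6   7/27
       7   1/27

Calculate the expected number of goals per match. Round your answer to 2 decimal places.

4.19

E[X] = (2/9)·2 + (5/27)·3 + (1/9)·4 + (5/27)·5 + (7/27)·6 + (1/27)·7
     = 113/27 ≈ 4.19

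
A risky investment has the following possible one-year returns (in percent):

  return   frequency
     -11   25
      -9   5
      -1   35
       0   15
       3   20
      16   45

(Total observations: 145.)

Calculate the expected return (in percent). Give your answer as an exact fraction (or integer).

Total = 145, so P(return=-11) = 25/145, etc.
E[X] = (5/29)·(-11) + (1/29)·(-9) + (7/29)·(-1) + (3/29)·0 + (4/29)·3 + (9/29)·16
     = 85/29

85/29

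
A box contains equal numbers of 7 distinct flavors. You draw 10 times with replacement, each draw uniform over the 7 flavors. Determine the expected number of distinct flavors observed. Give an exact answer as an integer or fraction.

222009073/40353607

Let Xⱼ=1 if type j appears at least once. P(Xⱼ=1) = 1 − ((7−1)/7)^10 = 222009073/282475249.
E[#distinct] = 7·222009073/282475249 = 222009073/40353607.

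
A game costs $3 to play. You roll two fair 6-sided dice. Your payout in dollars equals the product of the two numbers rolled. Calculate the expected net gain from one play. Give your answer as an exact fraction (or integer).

Distribution of the product of the two numbers rolled: 1 w.p. 1/36, 2 w.p. 1/18, 3 w.p. 1/18, 4 w.p. 1/12, 5 w.p. 1/18, 6 w.p. 1/9, …
E[payout] = (1/36)·1 + (1/18)·2 + (1/18)·3 + (1/12)·4 + (1/18)·5 + (1/9)·6 + (1/18)·8 + (1/36)·9 + (1/18)·10 + (1/9)·12 + (1/18)·15 + (1/36)·16 + (1/18)·18 + (1/18)·20 + (1/18)·24 + (1/36)·25 + (1/18)·30 + (1/36)·36 = 49/4
Expected profit = 49/4 − 3 = 37/4

37/4 dollars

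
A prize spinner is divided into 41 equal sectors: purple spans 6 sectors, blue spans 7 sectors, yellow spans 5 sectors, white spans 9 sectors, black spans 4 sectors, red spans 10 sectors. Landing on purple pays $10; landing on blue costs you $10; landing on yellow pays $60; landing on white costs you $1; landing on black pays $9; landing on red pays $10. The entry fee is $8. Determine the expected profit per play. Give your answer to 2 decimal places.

E[payout] = (6/41)·10 + (7/41)·(-10) + (5/41)·60 + (9/41)·(-1) + (4/41)·9 + (10/41)·10 = 417/41
Expected profit = 417/41 − 8 = 89/41 ≈ $2.17

$2.17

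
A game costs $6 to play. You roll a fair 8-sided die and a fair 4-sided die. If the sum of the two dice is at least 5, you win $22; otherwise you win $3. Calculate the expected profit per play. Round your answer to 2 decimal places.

$12.44

E[payout] = (3/16)·3 + (13/16)·22 = 295/16
Expected profit = 295/16 − 6 = 199/16 ≈ $12.44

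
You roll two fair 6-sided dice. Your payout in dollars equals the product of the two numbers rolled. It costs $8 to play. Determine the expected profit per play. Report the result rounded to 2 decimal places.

$4.25

Distribution of the product of the two numbers rolled: 1 w.p. 1/36, 2 w.p. 1/18, 3 w.p. 1/18, 4 w.p. 1/12, 5 w.p. 1/18, 6 w.p. 1/9, …
E[payout] = (1/36)·1 + (1/18)·2 + (1/18)·3 + (1/12)·4 + (1/18)·5 + (1/9)·6 + (1/18)·8 + (1/36)·9 + (1/18)·10 + (1/9)·12 + (1/18)·15 + (1/36)·16 + (1/18)·18 + (1/18)·20 + (1/18)·24 + (1/36)·25 + (1/18)·30 + (1/36)·36 = 49/4
Expected profit = 49/4 − 8 = 17/4 ≈ $4.25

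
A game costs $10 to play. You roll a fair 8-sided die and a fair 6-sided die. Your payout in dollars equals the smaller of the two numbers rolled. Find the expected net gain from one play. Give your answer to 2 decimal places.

Distribution of the smaller of the two numbers rolled: 1 w.p. 13/48, 2 w.p. 11/48, 3 w.p. 3/16, 4 w.p. 7/48, 5 w.p. 5/48, 6 w.p. 1/16
E[payout] = (13/48)·1 + (11/48)·2 + (3/16)·3 + (7/48)·4 + (5/48)·5 + (1/16)·6 = 133/48
Expected profit = 133/48 − 10 = -347/48 ≈ -$7.23

-$7.23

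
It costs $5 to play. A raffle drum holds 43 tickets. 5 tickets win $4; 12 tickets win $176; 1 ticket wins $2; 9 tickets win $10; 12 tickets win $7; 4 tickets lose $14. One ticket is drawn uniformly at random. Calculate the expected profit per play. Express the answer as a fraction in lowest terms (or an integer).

2037/43 dollars

E[payout] = (5/43)·4 + (12/43)·176 + (1/43)·2 + (9/43)·10 + (12/43)·7 + (4/43)·(-14) = 2252/43
Expected profit = 2252/43 − 5 = 2037/43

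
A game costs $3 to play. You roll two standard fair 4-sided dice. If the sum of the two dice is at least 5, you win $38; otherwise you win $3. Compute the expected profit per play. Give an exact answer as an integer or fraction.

175/8 dollars

E[payout] = (3/8)·3 + (5/8)·38 = 199/8
Expected profit = 199/8 − 3 = 175/8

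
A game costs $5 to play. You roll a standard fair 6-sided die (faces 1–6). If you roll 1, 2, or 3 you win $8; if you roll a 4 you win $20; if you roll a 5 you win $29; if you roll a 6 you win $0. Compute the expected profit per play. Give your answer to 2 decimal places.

E[payout] = (1/6)·0 + (1/2)·8 + (1/6)·20 + (1/6)·29 = 73/6
Expected profit = 73/6 − 5 = 43/6 ≈ $7.17

$7.17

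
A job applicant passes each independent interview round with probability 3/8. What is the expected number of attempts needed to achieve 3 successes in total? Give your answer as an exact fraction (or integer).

By linearity (sum of 3 independent geometric waits), E[trials] = 3/p = 3/(3/8) = 8.

8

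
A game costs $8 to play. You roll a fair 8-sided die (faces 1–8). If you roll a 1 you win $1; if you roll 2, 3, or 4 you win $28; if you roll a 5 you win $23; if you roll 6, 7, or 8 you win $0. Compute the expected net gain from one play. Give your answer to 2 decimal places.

E[payout] = (3/8)·0 + (1/8)·1 + (1/8)·23 + (3/8)·28 = 27/2
Expected profit = 27/2 − 8 = 11/2 ≈ $5.50

$5.50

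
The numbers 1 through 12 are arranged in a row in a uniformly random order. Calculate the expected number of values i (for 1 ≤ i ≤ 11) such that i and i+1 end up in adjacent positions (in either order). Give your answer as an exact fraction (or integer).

11/6

For each i ∈ {1,…,11}, let Xᵢ = 1 if i and i+1 are adjacent. P(Xᵢ=1) = 2·(12−1)!/12! = 2/12.
By linearity, E[ΣXᵢ] = (11)·(2/12) = 11/6.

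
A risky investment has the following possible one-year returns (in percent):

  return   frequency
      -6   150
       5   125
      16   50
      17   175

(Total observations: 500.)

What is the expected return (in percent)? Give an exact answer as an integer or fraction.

7

Total = 500, so P(return=-6) = 150/500, etc.
E[X] = (3/10)·(-6) + (1/4)·5 + (1/10)·16 + (7/20)·17
     = 7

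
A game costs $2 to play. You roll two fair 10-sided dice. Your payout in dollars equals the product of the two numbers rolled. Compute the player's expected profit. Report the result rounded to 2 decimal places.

Distribution of the product of the two numbers rolled: 1 w.p. 1/100, 2 w.p. 1/50, 3 w.p. 1/50, 4 w.p. 3/100, 5 w.p. 1/50, 6 w.p. 1/25, …
E[payout] = (1/100)·1 + (1/50)·2 + (1/50)·3 + (3/100)·4 + (1/50)·5 + (1/25)·6 + (1/50)·7 + (1/25)·8 + (3/100)·9 + (1/25)·10 + (1/25)·12 + (1/50)·14 + (1/50)·15 + (3/100)·16 + (1/25)·18 + (1/25)·20 + (1/50)·21 + (1/25)·24 + (1/100)·25 + (1/50)·27 + (1/50)·28 + (1/25)·30 + (1/50)·32 + (1/50)·35 + (3/100)·36 + (1/25)·40 + (1/50)·42 + (1/50)·45 + (1/50)·48 + (1/100)·49 + (1/50)·50 + (1/50)·54 + (1/50)·56 + (1/50)·60 + (1/50)·63 + (1/100)·64 + (1/50)·70 + (1/50)·72 + (1/50)·80 + (1/100)·81 + (1/50)·90 + (1/100)·100 = 121/4
Expected profit = 121/4 − 2 = 113/4 ≈ $28.25

$28.25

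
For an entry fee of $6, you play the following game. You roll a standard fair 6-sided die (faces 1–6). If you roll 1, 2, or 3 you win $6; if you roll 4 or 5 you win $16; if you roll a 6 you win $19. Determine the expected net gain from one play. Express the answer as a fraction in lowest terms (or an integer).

11/2 dollars

E[payout] = (1/2)·6 + (1/3)·16 + (1/6)·19 = 23/2
Expected profit = 23/2 − 6 = 11/2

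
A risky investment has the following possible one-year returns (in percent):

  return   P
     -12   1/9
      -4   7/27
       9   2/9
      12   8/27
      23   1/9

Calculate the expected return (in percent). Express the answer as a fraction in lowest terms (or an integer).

155/27

E[X] = (1/9)·(-12) + (7/27)·(-4) + (2/9)·9 + (8/27)·12 + (1/9)·23
     = 155/27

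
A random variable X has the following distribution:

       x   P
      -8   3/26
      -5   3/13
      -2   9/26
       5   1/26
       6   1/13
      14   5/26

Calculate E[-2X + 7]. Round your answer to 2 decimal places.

E[-2x+7] = (3/26)·23 + (3/13)·17 + (9/26)·11 + (1/26)·(-3) + (1/13)·(-5) + (5/26)·(-21)
     = 76/13 ≈ 5.85

5.85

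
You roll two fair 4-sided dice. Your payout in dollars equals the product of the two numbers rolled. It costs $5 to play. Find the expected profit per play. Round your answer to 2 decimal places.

$1.25

Distribution of the product of the two numbers rolled: 1 w.p. 1/16, 2 w.p. 1/8, 3 w.p. 1/8, 4 w.p. 3/16, 6 w.p. 1/8, 8 w.p. 1/8, …
E[payout] = (1/16)·1 + (1/8)·2 + (1/8)·3 + (3/16)·4 + (1/8)·6 + (1/8)·8 + (1/16)·9 + (1/8)·12 + (1/16)·16 = 25/4
Expected profit = 25/4 − 5 = 5/4 ≈ $1.25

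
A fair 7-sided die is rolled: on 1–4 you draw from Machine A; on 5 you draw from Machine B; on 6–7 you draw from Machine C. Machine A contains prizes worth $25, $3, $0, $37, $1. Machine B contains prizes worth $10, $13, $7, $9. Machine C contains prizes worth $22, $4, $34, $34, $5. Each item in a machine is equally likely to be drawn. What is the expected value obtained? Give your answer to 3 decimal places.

$14.593

E[X | Machine A] = (25 + 3 + 0 + 37 + 1)/5 = 66/5
E[X | Machine B] = (10 + 13 + 7 + 9)/4 = 39/4
E[X | Machine C] = (22 + 4 + 34 + 34 + 5)/5 = 99/5
E[X] = (4/7)·66/5 + (1/7)·39/4 + (2/7)·99/5 = 2043/140 ≈ 14.593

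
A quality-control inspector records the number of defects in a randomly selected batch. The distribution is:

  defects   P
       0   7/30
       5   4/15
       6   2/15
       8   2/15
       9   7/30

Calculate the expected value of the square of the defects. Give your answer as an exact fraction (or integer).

389/10

E[X²] = (7/30)·0 + (4/15)·25 + (2/15)·36 + (2/15)·64 + (7/30)·81
     = 389/10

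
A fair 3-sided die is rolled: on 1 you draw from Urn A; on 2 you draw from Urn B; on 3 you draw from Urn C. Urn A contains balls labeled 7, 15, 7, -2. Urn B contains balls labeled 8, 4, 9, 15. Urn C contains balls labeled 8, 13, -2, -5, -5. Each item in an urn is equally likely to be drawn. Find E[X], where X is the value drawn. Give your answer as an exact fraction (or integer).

E[X | Urn A] = (7 + 15 + 7 − 2)/4 = 27/4
E[X | Urn B] = (8 + 4 + 9 + 15)/4 = 9
E[X | Urn C] = (8 + 13 − 2 − 5 − 5)/5 = 9/5
E[X] = (1/3)·27/4 + (1/3)·9 + (1/3)·9/5 = 117/20

117/20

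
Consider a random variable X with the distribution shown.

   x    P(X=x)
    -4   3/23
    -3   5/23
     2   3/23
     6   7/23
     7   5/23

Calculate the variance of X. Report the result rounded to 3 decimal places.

20.246

E[X] = (3/23)·(-4) + (5/23)·(-3) + (3/23)·2 + (7/23)·6 + (5/23)·7 = 56/23
E[X²] = (3/23)·16 + (5/23)·9 + (3/23)·4 + (7/23)·36 + (5/23)·49 = 602/23
Var(X) = 602/23 − (56/23)² = 10710/529 ≈ 20.246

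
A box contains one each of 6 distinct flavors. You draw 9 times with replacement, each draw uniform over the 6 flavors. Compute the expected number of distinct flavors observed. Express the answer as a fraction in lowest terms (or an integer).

Let Xⱼ=1 if type j appears at least once. P(Xⱼ=1) = 1 − ((6−1)/6)^9 = 8124571/10077696.
E[#distinct] = 6·8124571/10077696 = 8124571/1679616.

8124571/1679616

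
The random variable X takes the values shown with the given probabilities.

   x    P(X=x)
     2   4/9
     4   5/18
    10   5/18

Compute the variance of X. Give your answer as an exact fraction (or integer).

905/81

E[X] = (4/9)·2 + (5/18)·4 + (5/18)·10 = 43/9
E[X²] = (4/9)·4 + (5/18)·16 + (5/18)·100 = 34
Var(X) = 34 − (43/9)² = 905/81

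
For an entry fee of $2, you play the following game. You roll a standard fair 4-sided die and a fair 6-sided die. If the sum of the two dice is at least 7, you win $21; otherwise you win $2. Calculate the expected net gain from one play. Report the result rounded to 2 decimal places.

$7.92

E[payout] = (7/12)·2 + (5/12)·21 = 119/12
Expected profit = 119/12 − 2 = 95/12 ≈ $7.92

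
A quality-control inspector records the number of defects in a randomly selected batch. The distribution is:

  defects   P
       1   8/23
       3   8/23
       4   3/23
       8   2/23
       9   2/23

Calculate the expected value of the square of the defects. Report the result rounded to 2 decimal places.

E[X²] = (8/23)·1 + (8/23)·9 + (3/23)·16 + (2/23)·64 + (2/23)·81
     = 418/23 ≈ 18.17

18.17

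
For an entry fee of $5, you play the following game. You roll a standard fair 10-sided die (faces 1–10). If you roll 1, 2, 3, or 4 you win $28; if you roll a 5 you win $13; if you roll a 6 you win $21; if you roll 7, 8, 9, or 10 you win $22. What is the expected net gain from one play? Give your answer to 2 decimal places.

E[payout] = (1/10)·13 + (1/10)·21 + (2/5)·22 + (2/5)·28 = 117/5
Expected profit = 117/5 − 5 = 92/5 ≈ $18.40

$18.40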